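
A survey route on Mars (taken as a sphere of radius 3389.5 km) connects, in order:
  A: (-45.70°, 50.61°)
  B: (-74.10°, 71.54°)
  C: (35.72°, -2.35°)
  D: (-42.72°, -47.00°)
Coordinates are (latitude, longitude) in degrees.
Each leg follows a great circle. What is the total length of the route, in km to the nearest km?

14094 km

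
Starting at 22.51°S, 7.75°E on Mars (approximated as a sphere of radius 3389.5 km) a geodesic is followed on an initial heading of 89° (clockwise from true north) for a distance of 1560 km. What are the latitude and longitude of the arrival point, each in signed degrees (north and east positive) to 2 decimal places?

Angular distance δ = d/R = 1560/3389.5 = 0.46024 rad; initial bearing θ = 1.5533 rad.
sin φ₂ = sin φ₁ cos δ + cos φ₁ sin δ cos θ = (-0.3828)(0.8959) + (0.9238)(0.4442)(0.0175) = -0.3358, so φ₂ = -19.62°.
Δλ = atan2(sin θ sin δ cos φ₁, cos δ − sin φ₁ sin φ₂) = atan2(0.4103, 0.7674) = 28.131°.
λ₂ = 7.750° + 28.131° = 35.88°.

-19.62°, 35.88°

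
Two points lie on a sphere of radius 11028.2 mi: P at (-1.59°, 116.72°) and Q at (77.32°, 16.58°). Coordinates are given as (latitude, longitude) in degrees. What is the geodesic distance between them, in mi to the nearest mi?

Let φ₁ = -0.0278 rad, φ₂ = 1.3495 rad, and Δλ = -1.7478 rad.
Haversine: a = sin²(Δφ/2) + cos φ₁ cos φ₂ sin²(Δλ/2) = 0.4038 + (0.9996)(0.2195)(0.5880) = 0.53285.
Central angle c = 2·arcsin(√a) = 1.63654 rad.
Distance = R·c = 11028.2 × 1.6365 ≈ 18048 mi.

18048 mi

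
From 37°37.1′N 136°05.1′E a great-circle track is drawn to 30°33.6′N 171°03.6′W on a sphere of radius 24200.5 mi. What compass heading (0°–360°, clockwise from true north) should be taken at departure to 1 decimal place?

82.9°

Δλ = 52.855° = 0.9225 rad.
y = sin Δλ · cos φ₂ = (0.7971)(0.8611) = 0.6864
x = cos φ₁ sin φ₂ − sin φ₁ cos φ₂ cos Δλ = (0.7921)(0.5084) − (0.6104)(0.8611)(0.6038) = 0.0853
θ = atan2(y, x) = 82.91°, so the bearing is 82.9°.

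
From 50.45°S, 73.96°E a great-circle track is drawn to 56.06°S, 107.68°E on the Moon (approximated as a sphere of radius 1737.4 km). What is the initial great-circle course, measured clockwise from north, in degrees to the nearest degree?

119°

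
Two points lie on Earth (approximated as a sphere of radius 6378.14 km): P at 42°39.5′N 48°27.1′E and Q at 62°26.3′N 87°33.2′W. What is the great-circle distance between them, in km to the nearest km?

7698 km

Let φ₁ = 0.7445 rad, φ₂ = 1.0898 rad, and Δλ = -2.3737 rad.
cos c = sin φ₁ sin φ₂ + cos φ₁ cos φ₂ cos Δλ = (0.6776)(0.8865) + (0.7354)(0.4627)(-0.7194) = 0.35593,
so c = arccos(0.35593) = 1.20689 rad.
Distance = R·c = 6378.14 × 1.2069 ≈ 7698 km.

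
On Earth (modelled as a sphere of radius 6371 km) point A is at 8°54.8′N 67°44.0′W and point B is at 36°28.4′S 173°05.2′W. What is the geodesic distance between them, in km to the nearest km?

11965 km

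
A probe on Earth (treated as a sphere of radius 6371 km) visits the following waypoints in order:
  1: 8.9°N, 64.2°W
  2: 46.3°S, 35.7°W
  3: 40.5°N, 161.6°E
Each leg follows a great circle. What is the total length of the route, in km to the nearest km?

25240 km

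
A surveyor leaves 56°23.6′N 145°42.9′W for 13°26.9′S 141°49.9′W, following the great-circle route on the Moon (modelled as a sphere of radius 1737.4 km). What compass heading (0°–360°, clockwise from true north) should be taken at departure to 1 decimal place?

Δλ = 3.883° = 0.0678 rad.
y = sin Δλ · cos φ₂ = (0.0677)(0.9726) = 0.0659
x = cos φ₁ sin φ₂ − sin φ₁ cos φ₂ cos Δλ = (0.5535)(-0.2326) − (0.8329)(0.9726)(0.9977) = -0.9369
θ = atan2(y, x) = 175.98°, so the bearing is 176.0°.

176.0°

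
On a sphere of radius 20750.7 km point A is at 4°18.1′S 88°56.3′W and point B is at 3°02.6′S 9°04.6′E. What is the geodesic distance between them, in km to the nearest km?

With latitudes φ₁ = -4.302°, φ₂ = -3.043° and longitude difference Δλ = 98.015°:
Haversine: a = sin²(Δφ/2) + cos φ₁ cos φ₂ sin²(Δλ/2) = 0.0001 + (0.9972)(0.9986)(0.5697) = 0.56743.
Central angle c = 2·arcsin(√a) = 1.70607 rad.
Distance = R·c = 20750.7 × 1.7061 ≈ 35402 km.

35402 km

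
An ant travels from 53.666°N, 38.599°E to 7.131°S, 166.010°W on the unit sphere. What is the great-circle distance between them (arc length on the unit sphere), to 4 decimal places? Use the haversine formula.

2.2582

Let φ₁ = 0.9366 rad, φ₂ = -0.1245 rad, and Δλ = 2.7121 rad.
Haversine: a = sin²(Δφ/2) + cos φ₁ cos φ₂ sin²(Δλ/2) = 0.2560 + (0.5925)(0.9923)(0.9546) = 0.81726.
Central angle c = 2·arcsin(√a) = 2.25817 rad.
On the unit sphere the arc length equals the central angle: 2.2582.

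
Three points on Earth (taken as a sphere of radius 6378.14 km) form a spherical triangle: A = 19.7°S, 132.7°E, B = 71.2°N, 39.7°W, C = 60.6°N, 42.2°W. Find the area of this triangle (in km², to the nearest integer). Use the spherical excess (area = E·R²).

836342 km²

Side lengths (central angles): a = 0.1858, b = 2.4250, c = 2.2393 rad; semiperimeter s = 2.4251.
By l'Huilier's theorem, tan(E/4) = √[tan(s/2) tan((s−a)/2) tan((s−b)/2) tan((s−c)/2)], giving spherical excess E = 0.0206 rad.
Area = E·R² = 0.0206 × (6378.14)² ≈ 836342 km².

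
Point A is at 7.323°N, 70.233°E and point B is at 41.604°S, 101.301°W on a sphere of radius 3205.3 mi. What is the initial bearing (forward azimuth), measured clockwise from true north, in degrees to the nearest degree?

191°

With φ₁ = 0.1278, φ₂ = -0.7261, Δλ = -2.9938 rad, the forward-azimuth formula gives
θ = atan2( sin Δλ cos φ₂ , cos φ₁ sin φ₂ − sin φ₁ cos φ₂ cos Δλ ) = atan2(-0.1101, -0.5643) = -168.96°.
Adding 360° brings this into [0°, 360°): 191°.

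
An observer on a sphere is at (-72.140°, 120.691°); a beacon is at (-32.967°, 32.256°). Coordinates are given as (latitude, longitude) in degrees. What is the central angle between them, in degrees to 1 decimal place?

58.3°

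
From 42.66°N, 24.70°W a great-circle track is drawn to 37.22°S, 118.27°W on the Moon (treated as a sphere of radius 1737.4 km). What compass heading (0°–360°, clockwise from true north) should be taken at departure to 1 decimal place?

242.6°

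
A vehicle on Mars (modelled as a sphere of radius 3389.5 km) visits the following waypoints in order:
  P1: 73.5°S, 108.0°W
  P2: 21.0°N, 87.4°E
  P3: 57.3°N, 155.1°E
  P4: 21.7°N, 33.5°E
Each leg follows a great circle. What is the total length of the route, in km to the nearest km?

16240 km

Leg P1→P2: central angle 2.2133 rad, distance 7502.1 km.
Leg P2→P3: central angle 1.0553 rad, distance 3577.0 km.
Leg P3→P4: central angle 1.5226 rad, distance 5161.0 km.
Total: 7502.1 + 3577.0 + 5161.0 ≈ 16240 km.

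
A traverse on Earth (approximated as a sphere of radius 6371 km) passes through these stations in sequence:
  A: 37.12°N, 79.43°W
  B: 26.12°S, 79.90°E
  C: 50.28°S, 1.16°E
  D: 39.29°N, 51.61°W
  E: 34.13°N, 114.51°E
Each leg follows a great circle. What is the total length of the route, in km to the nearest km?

47683 km

Leg A→B: central angle 2.7806 rad, distance 17715.1 km.
Leg B→C: central angle 1.1033 rad, distance 7029.0 km.
Leg C→D: central angle 1.7598 rad, distance 11211.5 km.
Leg D→E: central angle 1.8407 rad, distance 11727.2 km.
Total: 17715.1 + 7029.0 + 11211.5 + 11727.2 ≈ 47683 km.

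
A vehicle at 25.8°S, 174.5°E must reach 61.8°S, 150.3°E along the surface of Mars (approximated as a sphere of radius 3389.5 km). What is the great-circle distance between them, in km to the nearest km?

With latitudes φ₁ = -25.800°, φ₂ = -61.800° and longitude difference Δλ = -24.200°:
cos c = sin φ₁ sin φ₂ + cos φ₁ cos φ₂ cos Δλ = (-0.4352)(-0.8813) + (0.9003)(0.4726)(0.9121) = 0.77163,
so c = arccos(0.77163) = 0.68940 rad.
Distance = R·c = 3389.5 × 0.6894 ≈ 2337 km.

2337 km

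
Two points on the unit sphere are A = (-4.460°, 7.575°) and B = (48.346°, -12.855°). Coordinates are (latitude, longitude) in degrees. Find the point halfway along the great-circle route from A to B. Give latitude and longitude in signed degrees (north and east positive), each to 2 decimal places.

22.25°, -0.58°

Central angle δ = 0.9730 rad. Interpolating on the sphere with fraction f = 0.5:
P = [sin((1−f)δ)·A + sin(fδ)·B] / sin δ = 0.5656·A + 0.5656·B in Cartesian coordinates,
giving P = (0.9255, -0.0093, 0.3786), i.e. latitude 22.25°, longitude -0.58°.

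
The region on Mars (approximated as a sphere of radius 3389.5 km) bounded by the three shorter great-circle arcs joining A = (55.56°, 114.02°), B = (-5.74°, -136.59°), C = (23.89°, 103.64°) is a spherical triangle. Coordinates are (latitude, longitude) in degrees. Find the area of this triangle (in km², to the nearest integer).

8983398 km²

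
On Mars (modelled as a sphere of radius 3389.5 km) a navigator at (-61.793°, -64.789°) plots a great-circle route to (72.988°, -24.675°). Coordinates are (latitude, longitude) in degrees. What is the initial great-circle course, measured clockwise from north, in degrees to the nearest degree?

Δλ = 40.114° = 0.7001 rad.
y = sin Δλ · cos φ₂ = (0.6443)(0.2926) = 0.1885
x = cos φ₁ sin φ₂ − sin φ₁ cos φ₂ cos Δλ = (0.4727)(0.9562) − (-0.8812)(0.2926)(0.7648) = 0.6492
θ = atan2(y, x) = 16.19°, so the bearing is 16°.

16°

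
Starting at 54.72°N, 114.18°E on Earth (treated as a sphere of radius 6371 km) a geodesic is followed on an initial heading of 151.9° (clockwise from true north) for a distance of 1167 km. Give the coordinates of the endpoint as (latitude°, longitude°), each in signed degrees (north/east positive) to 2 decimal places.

45.22°, 121.18°

Angular distance δ = d/R = 1167/6371 = 0.18317 rad; initial bearing θ = 2.6512 rad.
sin φ₂ = sin φ₁ cos δ + cos φ₁ sin δ cos θ = (0.8163)(0.9833) + (0.5776)(0.1822)(-0.8821) = 0.7099, so φ₂ = 45.22°.
Δλ = atan2(sin θ sin δ cos φ₁, cos δ − sin φ₁ sin φ₂) = atan2(0.0496, 0.4038) = 6.997°.
λ₂ = 114.180° + 6.997° = 121.18°.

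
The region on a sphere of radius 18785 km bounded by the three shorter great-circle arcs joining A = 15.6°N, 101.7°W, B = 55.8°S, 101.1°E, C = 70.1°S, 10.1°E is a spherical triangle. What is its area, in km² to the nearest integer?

Side lengths (central angles): a = 0.6851, b = 1.9548, c = 2.3768 rad; semiperimeter s = 2.5083.
By l'Huilier's theorem, tan(E/4) = √[tan(s/2) tan((s−a)/2) tan((s−b)/2) tan((s−c)/2)], giving spherical excess E = 1.0604 rad.
Area = E·R² = 1.0604 × (18785)² ≈ 374192046 km².

374192046 km²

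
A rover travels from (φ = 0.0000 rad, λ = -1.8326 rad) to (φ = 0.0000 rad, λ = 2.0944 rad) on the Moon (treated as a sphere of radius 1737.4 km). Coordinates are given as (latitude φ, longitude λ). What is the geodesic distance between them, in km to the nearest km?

In radians: φ₁ = 0.0000, φ₂ = 0.0000, Δλ = -134.999° = -2.3562 rad.
cos c = sin φ₁ sin φ₂ + cos φ₁ cos φ₂ cos Δλ = (0.0000)(0.0000) + (1.0000)(1.0000)(-0.7071) = -0.70710,
so c = arccos(-0.70710) = 2.35619 rad.
Distance = R·c = 1737.4 × 2.3562 ≈ 4094 km.

4094 km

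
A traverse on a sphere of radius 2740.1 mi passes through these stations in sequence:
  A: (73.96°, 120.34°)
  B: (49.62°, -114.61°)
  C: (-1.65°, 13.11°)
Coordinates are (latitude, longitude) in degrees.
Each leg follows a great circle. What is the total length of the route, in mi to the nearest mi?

7925 mi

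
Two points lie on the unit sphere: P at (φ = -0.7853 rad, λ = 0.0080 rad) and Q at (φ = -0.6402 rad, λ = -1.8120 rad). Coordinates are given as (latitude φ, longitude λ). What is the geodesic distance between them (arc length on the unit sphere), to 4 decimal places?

1.2844

In radians: φ₁ = -0.7853, φ₂ = -0.6402, Δλ = -104.278° = -1.8200 rad.
Haversine: a = sin²(Δφ/2) + cos φ₁ cos φ₂ sin²(Δλ/2) = 0.0053 + (0.7072)(0.8020)(0.6233) = 0.35876.
Central angle c = 2·arcsin(√a) = 1.28442 rad.
On the unit sphere the arc length equals the central angle: 1.2844.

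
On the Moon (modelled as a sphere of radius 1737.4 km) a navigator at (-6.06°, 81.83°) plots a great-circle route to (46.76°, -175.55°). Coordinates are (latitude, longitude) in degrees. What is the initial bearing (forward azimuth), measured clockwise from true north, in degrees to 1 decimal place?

Δλ = 102.620° = 1.7911 rad.
y = sin Δλ · cos φ₂ = (0.9758)(0.6851) = 0.6685
x = cos φ₁ sin φ₂ − sin φ₁ cos φ₂ cos Δλ = (0.9944)(0.7285) − (-0.1056)(0.6851)(-0.2185) = 0.7086
θ = atan2(y, x) = 43.33°, so the bearing is 43.3°.

43.3°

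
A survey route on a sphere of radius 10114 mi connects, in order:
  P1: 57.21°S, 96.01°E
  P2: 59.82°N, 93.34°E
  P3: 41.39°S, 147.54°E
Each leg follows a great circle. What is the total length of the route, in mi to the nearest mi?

Leg P1→P2: central angle 2.0429 rad, distance 20661.8 mi.
Leg P2→P3: central angle 1.9294 rad, distance 19513.7 mi.
Total: 20661.8 + 19513.7 ≈ 40175 mi.

40175 mi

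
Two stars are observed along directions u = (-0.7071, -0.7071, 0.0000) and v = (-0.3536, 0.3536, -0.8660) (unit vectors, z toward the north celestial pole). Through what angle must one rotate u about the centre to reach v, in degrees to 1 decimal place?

90.0°

u·v = 0.0000; |u| = 1.0000, |v| = 1.0000.
cos θ = (u·v)/(|u||v|) = 0.0000, so θ = 90.0°.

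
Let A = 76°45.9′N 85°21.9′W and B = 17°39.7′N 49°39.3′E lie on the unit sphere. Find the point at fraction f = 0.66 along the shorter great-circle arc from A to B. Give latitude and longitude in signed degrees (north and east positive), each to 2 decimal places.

45.02°, 43.45°

Central angle δ = 1.4293 rad. Interpolating on the sphere with fraction f = 0.66:
P = [sin((1−f)δ)·A + sin(fδ)·B] / sin δ = 0.4718·A + 0.8177·B in Cartesian coordinates,
giving P = (0.5131, 0.4862, 0.7073), i.e. latitude 45.02°, longitude 43.45°.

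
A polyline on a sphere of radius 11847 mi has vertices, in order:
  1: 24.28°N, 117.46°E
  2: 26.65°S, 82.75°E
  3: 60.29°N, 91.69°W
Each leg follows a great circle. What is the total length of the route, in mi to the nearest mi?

Leg 1→2: central angle 1.0641 rad, distance 12606.4 mi.
Leg 2→3: central angle 2.5507 rad, distance 30218.3 mi.
Total: 12606.4 + 30218.3 ≈ 42825 mi.

42825 mi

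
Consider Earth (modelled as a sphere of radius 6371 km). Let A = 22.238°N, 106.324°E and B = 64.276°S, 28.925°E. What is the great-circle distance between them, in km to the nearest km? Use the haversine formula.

11639 km

Let φ₁ = 0.3881 rad, φ₂ = -1.1218 rad, and Δλ = -1.3509 rad.
Haversine: a = sin²(Δφ/2) + cos φ₁ cos φ₂ sin²(Δλ/2) = 0.4696 + (0.9256)(0.4340)(0.3909) = 0.62665.
Central angle c = 2·arcsin(√a) = 1.82689 rad.
Distance = R·c = 6371 × 1.8269 ≈ 11639 km.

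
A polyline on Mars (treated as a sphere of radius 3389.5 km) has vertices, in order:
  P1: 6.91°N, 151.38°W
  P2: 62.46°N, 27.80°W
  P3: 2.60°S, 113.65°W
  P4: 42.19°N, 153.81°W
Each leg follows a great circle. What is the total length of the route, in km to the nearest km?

14582 km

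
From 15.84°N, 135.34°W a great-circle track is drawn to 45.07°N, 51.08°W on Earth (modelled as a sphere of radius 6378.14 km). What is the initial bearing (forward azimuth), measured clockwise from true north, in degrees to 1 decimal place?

With φ₁ = 0.2765, φ₂ = 0.7866, Δλ = 1.4706 rad, the forward-azimuth formula gives
θ = atan2( sin Δλ cos φ₂ , cos φ₁ sin φ₂ − sin φ₁ cos φ₂ cos Δλ ) = atan2(0.7027, 0.6618) = 46.72°.
So the initial bearing is 46.7°.

46.7°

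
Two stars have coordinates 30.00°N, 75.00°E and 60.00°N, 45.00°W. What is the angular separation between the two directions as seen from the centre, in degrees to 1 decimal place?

77.5°

With latitudes φ₁ = 30.000°, φ₂ = 60.000° and longitude difference Δλ = -120.000°:
Haversine: a = sin²(Δφ/2) + cos φ₁ cos φ₂ sin²(Δλ/2) = 0.0670 + (0.8660)(0.5000)(0.7500) = 0.39175.
Central angle c = 2·arcsin(√a) = 1.35256 rad.
So the angular separation is 77.5°.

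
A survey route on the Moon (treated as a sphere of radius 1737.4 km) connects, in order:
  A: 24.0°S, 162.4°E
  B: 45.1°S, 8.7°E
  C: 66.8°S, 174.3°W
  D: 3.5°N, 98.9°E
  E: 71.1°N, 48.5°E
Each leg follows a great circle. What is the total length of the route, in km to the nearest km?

Leg A→B: central angle 1.8650 rad, distance 3240.3 km.
Leg B→C: central angle 1.1882 rad, distance 2064.3 km.
Leg C→D: central angle 1.6050 rad, distance 2788.5 km.
Leg D→E: central angle 1.3038 rad, distance 2265.2 km.
Total: 3240.3 + 2064.3 + 2788.5 + 2265.2 ≈ 10358 km.

10358 km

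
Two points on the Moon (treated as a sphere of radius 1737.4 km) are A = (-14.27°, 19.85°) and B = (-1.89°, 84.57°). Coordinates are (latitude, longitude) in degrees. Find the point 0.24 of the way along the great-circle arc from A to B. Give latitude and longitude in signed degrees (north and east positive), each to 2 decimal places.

-12.49°, 35.80°

The central angle between A and B is δ = 1.1354 rad.
With f = 0.24, the slerp weights are sin((1−f)δ)/sin δ = 0.8379 and sin(fδ)/sin δ = 0.2968.
Weighted sum of the unit vectors: (0.8379)·(0.9116,0.3291,-0.2465) + (0.2968)·(0.0946,0.9950,-0.0330) = (0.7919, 0.5711, -0.2163).
Converting back: φ = atan2(z, √(x²+y²)) = -12.49°, λ = atan2(y, x) = 35.80°.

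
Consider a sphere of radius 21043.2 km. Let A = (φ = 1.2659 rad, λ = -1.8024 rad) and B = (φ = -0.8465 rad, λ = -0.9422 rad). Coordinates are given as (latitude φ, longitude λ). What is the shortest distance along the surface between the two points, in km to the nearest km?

46196 km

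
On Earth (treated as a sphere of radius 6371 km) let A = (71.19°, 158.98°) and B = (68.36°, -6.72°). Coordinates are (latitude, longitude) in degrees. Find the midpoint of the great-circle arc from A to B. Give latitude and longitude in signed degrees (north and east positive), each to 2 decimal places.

The central angle between A and B is δ = 0.7003 rad.
With f = 0.5, the slerp weights are sin((1−f)δ)/sin δ = 0.5323 and sin(fδ)/sin δ = 0.5323.
Weighted sum of the unit vectors: (0.5323)·(-0.3010,0.1157,0.9466) + (0.5323)·(0.3662,-0.0432,0.9295) = (0.0347, 0.0386, 0.9987).
Converting back: φ = atan2(z, √(x²+y²)) = 87.02°, λ = atan2(y, x) = 48.01°.

87.02°, 48.01°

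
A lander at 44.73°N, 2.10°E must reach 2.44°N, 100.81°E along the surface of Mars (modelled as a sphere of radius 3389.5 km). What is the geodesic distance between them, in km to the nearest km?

Let φ₁ = 0.7807 rad, φ₂ = 0.0426 rad, and Δλ = 1.7228 rad.
cos c = sin φ₁ sin φ₂ + cos φ₁ cos φ₂ cos Δλ = (0.7038)(0.0426) + (0.7104)(0.9991)(-0.1514) = -0.07752,
so c = arccos(-0.07752) = 1.64840 rad.
Distance = R·c = 3389.5 × 1.6484 ≈ 5587 km.

5587 km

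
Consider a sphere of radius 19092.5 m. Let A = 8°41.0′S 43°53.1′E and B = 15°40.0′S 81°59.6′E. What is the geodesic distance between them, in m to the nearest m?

Let φ₁ = -0.1516 rad, φ₂ = -0.2734 rad, and Δλ = 0.6651 rad.
cos c = sin φ₁ sin φ₂ + cos φ₁ cos φ₂ cos Δλ = (-0.1510)(-0.2700) + (0.9885)(0.9628)(0.7868) = 0.78970,
so c = arccos(0.78970) = 0.66048 rad.
Distance = R·c = 19092.5 × 0.6605 ≈ 12610 m.

12610 m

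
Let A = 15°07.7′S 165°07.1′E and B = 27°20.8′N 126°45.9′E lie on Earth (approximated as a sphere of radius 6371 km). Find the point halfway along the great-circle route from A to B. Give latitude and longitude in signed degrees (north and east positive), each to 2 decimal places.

6.46°, 146.77°

Central angle δ = 0.9854 rad. Interpolating on the sphere with fraction f = 0.5:
P = [sin((1−f)δ)·A + sin(fδ)·B] / sin δ = 0.5675·A + 0.5675·B in Cartesian coordinates,
giving P = (-0.8312, 0.5445, 0.1126), i.e. latitude 6.46°, longitude 146.77°.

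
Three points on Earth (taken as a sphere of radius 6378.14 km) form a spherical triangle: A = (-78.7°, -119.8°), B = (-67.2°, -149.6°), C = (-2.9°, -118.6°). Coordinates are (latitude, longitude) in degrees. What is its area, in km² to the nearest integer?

5942926 km²

Side lengths (central angles): a = 1.1828, b = 1.3230, c = 0.2460 rad; semiperimeter s = 1.3759.
By l'Huilier's theorem, tan(E/4) = √[tan(s/2) tan((s−a)/2) tan((s−b)/2) tan((s−c)/2)], giving spherical excess E = 0.1461 rad.
Area = E·R² = 0.1461 × (6378.14)² ≈ 5942926 km².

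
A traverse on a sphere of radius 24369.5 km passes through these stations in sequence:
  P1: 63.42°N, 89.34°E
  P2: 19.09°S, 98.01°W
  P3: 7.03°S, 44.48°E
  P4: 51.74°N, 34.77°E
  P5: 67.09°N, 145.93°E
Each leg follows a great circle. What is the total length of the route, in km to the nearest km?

161615 km

Leg P1→P2: central angle 2.3629 rad, distance 57583.4 km.
Leg P2→P3: central angle 2.3518 rad, distance 57311.1 km.
Leg P3→P4: central angle 1.0360 rad, distance 25246.7 km.
Leg P4→P5: central angle 0.8812 rad, distance 21473.5 km.
Total: 57583.4 + 57311.1 + 25246.7 + 21473.5 ≈ 161615 km.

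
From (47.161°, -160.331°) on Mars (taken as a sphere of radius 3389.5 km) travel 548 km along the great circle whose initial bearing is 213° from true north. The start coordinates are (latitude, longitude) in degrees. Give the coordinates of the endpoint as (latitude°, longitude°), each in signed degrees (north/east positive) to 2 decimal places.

39.19°, -166.83°

Angular distance δ = d/R = 548/3389.5 = 0.16168 rad; initial bearing θ = 3.7176 rad.
sin φ₂ = sin φ₁ cos δ + cos φ₁ sin δ cos θ = (0.7333)(0.9870) + (0.6799)(0.1610)(-0.8387) = 0.6319, so φ₂ = 39.19°.
Δλ = atan2(sin θ sin δ cos φ₁, cos δ − sin φ₁ sin φ₂) = atan2(-0.0596, 0.5236) = -6.495°.
λ₂ = -160.331° − 6.495° = -166.83°.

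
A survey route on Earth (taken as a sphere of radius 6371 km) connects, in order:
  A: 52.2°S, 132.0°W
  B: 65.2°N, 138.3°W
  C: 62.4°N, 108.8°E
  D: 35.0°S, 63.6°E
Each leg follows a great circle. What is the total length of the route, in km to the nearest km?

Leg A→B: central angle 2.0508 rad, distance 13065.4 km.
Leg B→C: central angle 0.7541 rad, distance 4804.7 km.
Leg C→D: central angle 1.8141 rad, distance 11557.5 km.
Total: 13065.4 + 4804.7 + 11557.5 ≈ 29428 km.

29428 km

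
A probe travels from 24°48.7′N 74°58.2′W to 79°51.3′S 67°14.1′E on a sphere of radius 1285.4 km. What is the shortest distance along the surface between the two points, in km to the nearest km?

With latitudes φ₁ = 24.812°, φ₂ = -79.855° and longitude difference Δλ = 142.205°:
Haversine: a = sin²(Δφ/2) + cos φ₁ cos φ₂ sin²(Δλ/2) = 0.6266 + (0.9077)(0.1761)(0.8951) = 0.76971.
Central angle c = 2·arcsin(√a) = 2.14054 rad.
Distance = R·c = 1285.4 × 2.1405 ≈ 2751 km.

2751 km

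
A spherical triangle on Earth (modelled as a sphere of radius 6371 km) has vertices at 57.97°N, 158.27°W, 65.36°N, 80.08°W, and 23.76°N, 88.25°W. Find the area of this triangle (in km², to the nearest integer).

9834997 km²

Side lengths (central angles): a = 0.7319, b = 1.0386, c = 0.6166 rad; semiperimeter s = 1.1935.
By l'Huilier's theorem, tan(E/4) = √[tan(s/2) tan((s−a)/2) tan((s−b)/2) tan((s−c)/2)], giving spherical excess E = 0.2423 rad.
Area = E·R² = 0.2423 × (6371)² ≈ 9834997 km².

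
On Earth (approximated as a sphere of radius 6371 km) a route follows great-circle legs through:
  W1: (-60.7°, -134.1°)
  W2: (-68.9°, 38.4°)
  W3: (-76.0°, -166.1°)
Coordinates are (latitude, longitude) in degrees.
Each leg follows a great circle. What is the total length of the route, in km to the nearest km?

9407 km

Leg W1→W2: central angle 0.8777 rad, distance 5591.8 km.
Leg W2→W3: central angle 0.5988 rad, distance 3815.2 km.
Total: 5591.8 + 3815.2 ≈ 9407 km.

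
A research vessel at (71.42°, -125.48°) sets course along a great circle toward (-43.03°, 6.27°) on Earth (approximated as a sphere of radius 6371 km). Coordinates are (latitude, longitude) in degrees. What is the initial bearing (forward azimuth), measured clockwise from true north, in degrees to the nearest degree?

66°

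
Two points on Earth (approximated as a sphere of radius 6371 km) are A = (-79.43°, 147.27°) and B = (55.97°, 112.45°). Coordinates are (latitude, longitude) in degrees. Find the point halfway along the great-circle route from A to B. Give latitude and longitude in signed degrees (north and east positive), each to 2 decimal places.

-12.13°, 120.84°

Central angle δ = 2.3897 rad. Interpolating on the sphere with fraction f = 0.5:
P = [sin((1−f)δ)·A + sin(fδ)·B] / sin δ = 1.3619·A + 1.3619·B in Cartesian coordinates,
giving P = (-0.5012, 0.8394, -0.2101), i.e. latitude -12.13°, longitude 120.84°.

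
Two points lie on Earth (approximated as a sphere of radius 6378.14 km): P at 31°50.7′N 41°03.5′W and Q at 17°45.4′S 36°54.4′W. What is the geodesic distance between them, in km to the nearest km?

With latitudes φ₁ = 31.845°, φ₂ = -17.757° and longitude difference Δλ = 4.152°:
cos c = sin φ₁ sin φ₂ + cos φ₁ cos φ₂ cos Δλ = (0.5276)(-0.3050) + (0.8495)(0.9524)(0.9974) = 0.64597,
so c = arccos(0.64597) = 0.86850 rad.
Distance = R·c = 6378.14 × 0.8685 ≈ 5539 km.

5539 km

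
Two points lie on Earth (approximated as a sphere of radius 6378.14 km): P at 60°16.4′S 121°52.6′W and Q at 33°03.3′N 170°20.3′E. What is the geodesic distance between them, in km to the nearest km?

With latitudes φ₁ = -60.273°, φ₂ = 33.055° and longitude difference Δλ = -67.785°:
cos c = sin φ₁ sin φ₂ + cos φ₁ cos φ₂ cos Δλ = (-0.8684)(0.5454) + (0.4959)(0.8381)(0.3781) = -0.31653,
so c = arccos(-0.31653) = 1.89287 rad.
Distance = R·c = 6378.14 × 1.8929 ≈ 12073 km.

12073 km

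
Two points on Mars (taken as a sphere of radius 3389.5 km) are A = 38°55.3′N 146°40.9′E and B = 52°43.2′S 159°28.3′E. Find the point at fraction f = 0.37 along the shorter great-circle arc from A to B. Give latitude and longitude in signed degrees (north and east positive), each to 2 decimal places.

4.99°, 151.02°

Central angle δ = 1.6111 rad. Interpolating on the sphere with fraction f = 0.37:
P = [sin((1−f)δ)·A + sin(fδ)·B] / sin δ = 0.8502·A + 0.5619·B in Cartesian coordinates,
giving P = (-0.8715, 0.4827, 0.0870), i.e. latitude 4.99°, longitude 151.02°.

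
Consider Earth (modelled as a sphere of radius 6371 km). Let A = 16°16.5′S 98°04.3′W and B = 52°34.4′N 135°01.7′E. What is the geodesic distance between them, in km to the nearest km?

13894 km

Let φ₁ = -0.2841 rad, φ₂ = 0.9176 rad, and Δλ = -2.2148 rad.
Haversine: a = sin²(Δφ/2) + cos φ₁ cos φ₂ sin²(Δλ/2) = 0.3196 + (0.9599)(0.6077)(0.8002) = 0.78642.
Central angle c = 2·arcsin(√a) = 2.18076 rad.
Distance = R·c = 6371 × 2.1808 ≈ 13894 km.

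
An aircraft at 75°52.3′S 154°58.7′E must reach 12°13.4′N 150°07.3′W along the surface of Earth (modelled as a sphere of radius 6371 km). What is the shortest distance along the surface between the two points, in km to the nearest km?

10442 km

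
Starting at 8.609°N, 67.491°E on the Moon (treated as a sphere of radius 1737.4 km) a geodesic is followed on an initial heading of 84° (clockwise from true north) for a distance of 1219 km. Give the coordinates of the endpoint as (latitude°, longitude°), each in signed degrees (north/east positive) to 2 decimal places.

Angular distance δ = d/R = 1219/1737.4 = 0.70162 rad; initial bearing θ = 1.4661 rad.
sin φ₂ = sin φ₁ cos δ + cos φ₁ sin δ cos θ = (0.1497)(0.7638) + (0.9887)(0.6455)(0.1045) = 0.1810, so φ₂ = 10.43°.
Δλ = atan2(sin θ sin δ cos φ₁, cos δ − sin φ₁ sin φ₂) = atan2(0.6347, 0.7367) = 40.746°.
λ₂ = 67.491° + 40.746° = 108.24°.

10.43°, 108.24°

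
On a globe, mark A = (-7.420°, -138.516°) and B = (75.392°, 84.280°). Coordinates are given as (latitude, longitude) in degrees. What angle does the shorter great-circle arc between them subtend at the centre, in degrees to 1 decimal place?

In radians: φ₁ = -0.1295, φ₂ = 1.3158, Δλ = -137.204° = -2.3947 rad.
cos c = sin φ₁ sin φ₂ + cos φ₁ cos φ₂ cos Δλ = (-0.1291)(0.9677) + (0.9916)(0.2522)(-0.7338) = -0.30848,
so c = arccos(-0.30848) = 1.88439 rad.
So the angular separation is 108.0°.

108.0°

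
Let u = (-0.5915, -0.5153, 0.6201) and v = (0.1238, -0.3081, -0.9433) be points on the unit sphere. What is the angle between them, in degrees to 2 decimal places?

119.96°

u·v = -0.4994; |u| = 1.0000, |v| = 1.0000.
cos θ = (u·v)/(|u||v|) = -0.4994, so θ = 119.96°.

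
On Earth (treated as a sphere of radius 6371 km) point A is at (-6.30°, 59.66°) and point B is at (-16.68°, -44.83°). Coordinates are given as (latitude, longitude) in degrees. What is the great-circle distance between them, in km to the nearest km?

With latitudes φ₁ = -6.300°, φ₂ = -16.680° and longitude difference Δλ = -104.490°:
Haversine: a = sin²(Δφ/2) + cos φ₁ cos φ₂ sin²(Δλ/2) = 0.0082 + (0.9940)(0.9579)(0.6251) = 0.60337.
Central angle c = 2·arcsin(√a) = 1.77904 rad.
Distance = R·c = 6371 × 1.7790 ≈ 11334 km.

11334 km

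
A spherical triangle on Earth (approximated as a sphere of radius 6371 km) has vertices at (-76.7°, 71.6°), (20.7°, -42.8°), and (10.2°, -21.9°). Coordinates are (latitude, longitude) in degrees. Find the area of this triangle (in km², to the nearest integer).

16844373 km²

Side lengths (central angles): a = 0.3958, b = 1.7580, c = 2.0185 rad; semiperimeter s = 2.0862.
By l'Huilier's theorem, tan(E/4) = √[tan(s/2) tan((s−a)/2) tan((s−b)/2) tan((s−c)/2)], giving spherical excess E = 0.4150 rad.
Area = E·R² = 0.4150 × (6371)² ≈ 16844373 km².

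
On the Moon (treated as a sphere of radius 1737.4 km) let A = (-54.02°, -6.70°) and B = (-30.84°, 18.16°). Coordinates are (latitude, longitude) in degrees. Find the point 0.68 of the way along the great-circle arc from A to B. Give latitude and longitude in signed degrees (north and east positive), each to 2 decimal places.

The central angle between A and B is δ = 0.5104 rad.
With f = 0.68, the slerp weights are sin((1−f)δ)/sin δ = 0.3328 and sin(fδ)/sin δ = 0.6963.
Weighted sum of the unit vectors: (0.3328)·(0.5835,-0.0685,-0.8092) + (0.6963)·(0.8158,0.2676,-0.5126) = (0.7623, 0.1635, -0.6263).
Converting back: φ = atan2(z, √(x²+y²)) = -38.78°, λ = atan2(y, x) = 12.11°.

-38.78°, 12.11°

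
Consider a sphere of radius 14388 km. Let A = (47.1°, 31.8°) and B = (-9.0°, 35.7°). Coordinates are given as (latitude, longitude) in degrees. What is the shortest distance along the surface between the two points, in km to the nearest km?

14115 km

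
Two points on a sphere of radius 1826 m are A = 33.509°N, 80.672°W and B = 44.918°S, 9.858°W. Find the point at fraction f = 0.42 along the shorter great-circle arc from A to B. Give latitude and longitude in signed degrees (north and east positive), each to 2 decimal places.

-0.32°, -53.21°

Central angle δ = 1.7678 rad. Interpolating on the sphere with fraction f = 0.42:
P = [sin((1−f)δ)·A + sin(fδ)·B] / sin δ = 0.8718·A + 0.6895·B in Cartesian coordinates,
giving P = (0.5988, -0.8009, -0.0056), i.e. latitude -0.32°, longitude -53.21°.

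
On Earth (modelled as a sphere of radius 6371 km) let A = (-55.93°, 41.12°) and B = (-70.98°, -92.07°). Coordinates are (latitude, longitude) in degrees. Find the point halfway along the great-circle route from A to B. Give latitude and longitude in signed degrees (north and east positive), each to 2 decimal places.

-76.91°, 5.95°

The central angle between A and B is δ = 0.8524 rad.
With f = 0.5, the slerp weights are sin((1−f)δ)/sin δ = 0.5491 and sin(fδ)/sin δ = 0.5491.
Weighted sum of the unit vectors: (0.5491)·(0.4220,0.3684,-0.8284) + (0.5491)·(-0.0118,-0.3257,-0.9454) = (0.2253, 0.0235, -0.9740).
Converting back: φ = atan2(z, √(x²+y²)) = -76.91°, λ = atan2(y, x) = 5.95°.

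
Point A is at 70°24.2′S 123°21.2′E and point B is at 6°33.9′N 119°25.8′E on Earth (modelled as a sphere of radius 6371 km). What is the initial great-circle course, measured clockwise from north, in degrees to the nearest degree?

356°

With φ₁ = -1.2288, φ₂ = 0.1146, Δλ = -0.0685 rad, the forward-azimuth formula gives
θ = atan2( sin Δλ cos φ₂ , cos φ₁ sin φ₂ − sin φ₁ cos φ₂ cos Δλ ) = atan2(-0.0680, 0.9721) = -4.00°.
Adding 360° brings this into [0°, 360°): 356°.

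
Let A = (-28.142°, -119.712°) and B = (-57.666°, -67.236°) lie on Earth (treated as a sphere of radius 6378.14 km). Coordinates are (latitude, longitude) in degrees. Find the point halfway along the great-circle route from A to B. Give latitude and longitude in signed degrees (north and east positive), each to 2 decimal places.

Central angle δ = 0.8151 rad. Interpolating on the sphere with fraction f = 0.5:
P = [sin((1−f)δ)·A + sin(fδ)·B] / sin δ = 0.5446·A + 0.5446·B in Cartesian coordinates,
giving P = (-0.1253, -0.6857, -0.7170), i.e. latitude -45.81°, longitude -100.36°.

-45.81°, -100.36°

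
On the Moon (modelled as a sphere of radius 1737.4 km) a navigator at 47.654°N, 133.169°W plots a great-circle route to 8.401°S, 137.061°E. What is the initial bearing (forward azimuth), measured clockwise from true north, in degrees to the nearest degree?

Δλ = -89.770° = -1.5668 rad.
y = sin Δλ · cos φ₂ = (-1.0000)(0.9893) = -0.9893
x = cos φ₁ sin φ₂ − sin φ₁ cos φ₂ cos Δλ = (0.6736)(-0.1461) − (0.7391)(0.9893)(0.0040) = -0.1013
θ = atan2(y, x) = -95.85°; adding 360° gives 264°.

264°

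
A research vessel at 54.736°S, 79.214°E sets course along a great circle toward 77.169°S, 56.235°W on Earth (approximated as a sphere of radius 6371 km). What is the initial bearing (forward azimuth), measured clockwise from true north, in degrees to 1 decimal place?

192.7°

With φ₁ = -0.9553, φ₂ = -1.3469, Δλ = -2.3640 rad, the forward-azimuth formula gives
θ = atan2( sin Δλ cos φ₂ , cos φ₁ sin φ₂ − sin φ₁ cos φ₂ cos Δλ ) = atan2(-0.1558, -0.6921) = -167.31°.
Adding 360° brings this into [0°, 360°): 192.7°.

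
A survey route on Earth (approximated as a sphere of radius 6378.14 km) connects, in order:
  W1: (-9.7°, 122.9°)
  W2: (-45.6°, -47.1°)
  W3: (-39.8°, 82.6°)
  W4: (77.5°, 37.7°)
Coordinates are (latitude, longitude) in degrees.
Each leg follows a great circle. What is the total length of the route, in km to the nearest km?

Leg W1→W2: central angle 2.1637 rad, distance 13800.6 km.
Leg W2→W3: central angle 1.4566 rad, distance 9290.2 km.
Leg W3→W4: central angle 2.1027 rad, distance 13411.1 km.
Total: 13800.6 + 9290.2 + 13411.1 ≈ 36502 km.

36502 km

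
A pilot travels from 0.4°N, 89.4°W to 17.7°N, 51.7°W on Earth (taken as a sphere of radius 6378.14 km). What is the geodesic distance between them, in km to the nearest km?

Let φ₁ = 0.0070 rad, φ₂ = 0.3089 rad, and Δλ = 0.6580 rad.
Haversine: a = sin²(Δφ/2) + cos φ₁ cos φ₂ sin²(Δλ/2) = 0.0226 + (1.0000)(0.9527)(0.1044) = 0.12206.
Central angle c = 2·arcsin(√a) = 0.71381 rad.
Distance = R·c = 6378.14 × 0.7138 ≈ 4553 km.

4553 km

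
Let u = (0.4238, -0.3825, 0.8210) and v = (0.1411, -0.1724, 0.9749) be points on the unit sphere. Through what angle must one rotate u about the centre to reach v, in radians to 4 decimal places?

u·v = 0.9261; |u| = 1.0000, |v| = 1.0000.
cos θ = (u·v)/(|u||v|) = 0.9261, so θ = 0.3868 rad.

0.3868 rad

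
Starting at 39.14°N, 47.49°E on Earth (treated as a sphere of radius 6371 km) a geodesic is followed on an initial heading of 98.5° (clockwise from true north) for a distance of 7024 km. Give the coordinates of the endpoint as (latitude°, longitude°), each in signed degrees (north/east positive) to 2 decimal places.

Angular distance δ = d/R = 7024/6371 = 1.10250 rad; initial bearing θ = 1.7191 rad.
sin φ₂ = sin φ₁ cos δ + cos φ₁ sin δ cos θ = (0.6312)(0.4514) + (0.7756)(0.8923)(-0.1478) = 0.1826, so φ₂ = 10.52°.
Δλ = atan2(sin θ sin δ cos φ₁, cos δ − sin φ₁ sin φ₂) = atan2(0.6845, 0.3361) = 63.848°.
λ₂ = 47.490° + 63.848° = 111.34°.

10.52°, 111.34°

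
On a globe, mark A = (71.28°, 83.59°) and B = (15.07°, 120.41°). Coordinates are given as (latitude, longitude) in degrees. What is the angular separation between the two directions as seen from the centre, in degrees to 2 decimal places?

60.37°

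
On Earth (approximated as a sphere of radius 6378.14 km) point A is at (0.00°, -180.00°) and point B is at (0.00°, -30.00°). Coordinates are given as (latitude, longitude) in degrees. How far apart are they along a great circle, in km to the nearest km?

In radians: φ₁ = 0.0000, φ₂ = 0.0000, Δλ = 150.000° = 2.6180 rad.
cos c = sin φ₁ sin φ₂ + cos φ₁ cos φ₂ cos Δλ = (0.0000)(0.0000) + (1.0000)(1.0000)(-0.8660) = -0.86603,
so c = arccos(-0.86603) = 2.61799 rad.
Distance = R·c = 6378.14 × 2.6180 ≈ 16698 km.

16698 km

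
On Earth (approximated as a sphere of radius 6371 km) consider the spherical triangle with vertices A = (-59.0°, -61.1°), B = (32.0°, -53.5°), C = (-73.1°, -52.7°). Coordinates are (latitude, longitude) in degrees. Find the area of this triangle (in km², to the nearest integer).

3358601 km²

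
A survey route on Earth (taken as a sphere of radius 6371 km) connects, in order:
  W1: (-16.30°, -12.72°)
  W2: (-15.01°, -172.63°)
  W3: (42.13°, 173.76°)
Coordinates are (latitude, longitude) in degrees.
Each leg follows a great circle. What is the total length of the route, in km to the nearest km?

22399 km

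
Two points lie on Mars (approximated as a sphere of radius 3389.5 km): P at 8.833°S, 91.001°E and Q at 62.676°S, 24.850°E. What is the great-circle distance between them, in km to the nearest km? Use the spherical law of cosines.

Let φ₁ = -0.1542 rad, φ₂ = -1.0939 rad, and Δλ = -1.1546 rad.
cos c = sin φ₁ sin φ₂ + cos φ₁ cos φ₂ cos Δλ = (-0.1536)(-0.8884) + (0.9881)(0.4590)(0.4043) = 0.31982,
so c = arccos(0.31982) = 1.24526 rad.
Distance = R·c = 3389.5 × 1.2453 ≈ 4221 km.

4221 km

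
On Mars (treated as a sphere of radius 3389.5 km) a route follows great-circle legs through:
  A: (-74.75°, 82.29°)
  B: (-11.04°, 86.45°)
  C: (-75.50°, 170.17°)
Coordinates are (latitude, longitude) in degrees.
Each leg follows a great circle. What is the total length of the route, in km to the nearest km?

Leg A→B: central angle 1.1127 rad, distance 3771.5 km.
Leg B→C: central angle 1.3569 rad, distance 4599.2 km.
Total: 3771.5 + 4599.2 ≈ 8371 km.

8371 km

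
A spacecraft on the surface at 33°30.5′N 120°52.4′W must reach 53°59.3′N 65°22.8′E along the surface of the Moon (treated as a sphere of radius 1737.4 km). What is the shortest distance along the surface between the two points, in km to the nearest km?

2800 km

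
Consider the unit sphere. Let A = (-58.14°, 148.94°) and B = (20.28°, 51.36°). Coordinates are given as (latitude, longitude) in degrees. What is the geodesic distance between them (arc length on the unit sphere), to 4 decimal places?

1.9387

With latitudes φ₁ = -58.140°, φ₂ = 20.280° and longitude difference Δλ = -97.580°:
cos c = sin φ₁ sin φ₂ + cos φ₁ cos φ₂ cos Δλ = (-0.8493)(0.3466) + (0.5278)(0.9380)(-0.1319) = -0.35970,
so c = arccos(-0.35970) = 1.93874 rad.
On the unit sphere the arc length equals the central angle: 1.9387.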